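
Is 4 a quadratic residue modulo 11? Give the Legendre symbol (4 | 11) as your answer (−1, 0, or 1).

Pull out 2^2: since 11 ≡ 3 (mod 8), (2/11) = -1, so (2/11)^2 = +1.
Reached (1/11) = 1. Collecting the sign flips along the way, the symbol is +1.

1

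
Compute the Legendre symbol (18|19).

-1

Euler's criterion: (18/19) ≡ 18^9 (mod 19).
18^2 ≡ 1 (mod 19)
18^4 ≡ 1 (mod 19)
18^8 ≡ 1 (mod 19)
18^9 = 18^(8+1) ≡ 18 (mod 19).
Result is 18 ≡ −1, so (18/19) = −1.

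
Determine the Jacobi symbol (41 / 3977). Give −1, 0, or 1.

Reciprocity: 41 ≡ 1 and 3977 ≡ 1 (mod 4), so (41/3977) = +(3977/41).
Reduce top mod 41: now compute (0/41).
Top reduces to 0: gcd > 1, so the symbol is 0.

0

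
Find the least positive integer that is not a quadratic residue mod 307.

(2/307) = −1, so 2 is the smallest positive non-residue mod 307.

2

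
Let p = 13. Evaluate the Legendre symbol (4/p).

1

Euler's criterion: (4/13) ≡ 4^6 (mod 13).
4^2 ≡ 3 (mod 13)
4^4 ≡ 9 (mod 13)
4^6 = 4^(4+2) ≡ 1 (mod 13).
Result is 1, so (4/13) = 1.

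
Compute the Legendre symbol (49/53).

1

Reciprocity: 49 ≡ 1 and 53 ≡ 1 (mod 4), so (49/53) = +(53/49).
Reduce top mod 49: now compute (4/49).
Pull out 2^2: since 49 ≡ 1 (mod 8), (2/49) = +1, so (2/49)^2 = +1.
Reached (1/49) = 1. Collecting the sign flips along the way, the symbol is +1.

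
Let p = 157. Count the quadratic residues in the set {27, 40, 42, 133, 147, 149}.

4

(27/157) = +1 → QR.
(40/157) = +1 → QR.
(42/157) = +1 → QR.
(133/157) = -1 → non-residue.
(147/157) = +1 → QR.
(149/157) = -1 → non-residue.
Total quadratic residues among the 6: 4.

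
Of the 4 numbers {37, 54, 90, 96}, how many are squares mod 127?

(37/127) = +1 → QR.
(54/127) = -1 → non-residue.
(90/127) = -1 → non-residue.
(96/127) = -1 → non-residue.
Total quadratic residues among the 4: 1.

1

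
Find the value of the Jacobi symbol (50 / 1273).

Pull out 2: since 1273 ≡ 1 (mod 8), (2/1273) = +1.
Reciprocity: 25 ≡ 1 and 1273 ≡ 1 (mod 4), so (25/1273) = +(1273/25).
Reduce top mod 25: now compute (23/25).
Reciprocity: 23 ≡ 3 and 25 ≡ 1 (mod 4), so (23/25) = +(25/23).
Reduce top mod 23: now compute (2/23).
Pull out 2: since 23 ≡ 7 (mod 8), (2/23) = +1.
Reached (1/23) = 1. Collecting the sign flips along the way, the symbol is +1.

1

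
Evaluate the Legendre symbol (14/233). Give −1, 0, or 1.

1

Pull out 2: since 233 ≡ 1 (mod 8), (2/233) = +1.
Reciprocity: 7 ≡ 3 and 233 ≡ 1 (mod 4), so (7/233) = +(233/7).
Reduce top mod 7: now compute (2/7).
Pull out 2: since 7 ≡ 7 (mod 8), (2/7) = +1.
Reached (1/7) = 1. Collecting the sign flips along the way, the symbol is +1.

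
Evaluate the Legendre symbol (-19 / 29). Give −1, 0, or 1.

Euler's criterion: (-19/29) ≡ 10^14 (mod 29).
10^2 ≡ 13 (mod 29)
10^4 ≡ 24 (mod 29)
10^8 ≡ 25 (mod 29)
10^14 = 10^(8+4+2) ≡ 28 (mod 29).
Result is 28 ≡ −1, so (-19/29) = −1.

-1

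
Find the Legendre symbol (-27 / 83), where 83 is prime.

-1

Euler's criterion: (-27/83) ≡ 56^41 (mod 83).
56^2 ≡ 65 (mod 83)
56^4 ≡ 75 (mod 83)
56^8 ≡ 64 (mod 83)
56^16 ≡ 29 (mod 83)
56^32 ≡ 11 (mod 83)
56^41 = 56^(32+8+1) ≡ 82 (mod 83).
Result is 82 ≡ −1, so (-27/83) = −1.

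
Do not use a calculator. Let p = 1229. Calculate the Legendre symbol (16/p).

Pull out 2^4: since 1229 ≡ 5 (mod 8), (2/1229) = -1, so (2/1229)^4 = +1.
Reached (1/1229) = 1. Collecting the sign flips along the way, the symbol is +1.

1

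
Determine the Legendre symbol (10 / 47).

Pull out 2: since 47 ≡ 7 (mod 8), (2/47) = +1.
Reciprocity: 5 ≡ 1 and 47 ≡ 3 (mod 4), so (5/47) = +(47/5).
Reduce top mod 5: now compute (2/5).
Pull out 2: since 5 ≡ 5 (mod 8), (2/5) = -1.
Reached (1/5) = 1. Collecting the sign flips along the way, the symbol is -1.

-1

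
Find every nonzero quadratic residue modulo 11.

1, 3, 4, 5, 9

Square k = 1,…,5 (k and 11−k give the same square):
1²=1, 2²=4, 3²=9, 4²≡5, 5²≡3 (mod 11).
So the quadratic residues mod 11 are {1, 3, 4, 5, 9}.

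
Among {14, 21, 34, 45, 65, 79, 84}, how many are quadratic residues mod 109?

4

(14/109) = -1 → non-residue.
(21/109) = +1 → QR.
(34/109) = +1 → QR.
(45/109) = +1 → QR.
(65/109) = -1 → non-residue.
(79/109) = -1 → non-residue.
(84/109) = +1 → QR.
Total quadratic residues among the 7: 4.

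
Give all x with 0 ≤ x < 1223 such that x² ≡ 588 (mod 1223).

Since 1223 ≡ 3 (mod 4), a square root of 588 is 588^((1223+1)/4) = 588^306 mod 1223.
Repeated squaring: 588^2≡858, 588^4≡1141, 588^8≡609, 588^16≡312, 588^32≡727, 588^64≡193, 588^128≡559, 588^256≡616 (mod 1223).
588^306 = 588^(256+32+16+2) ≡ 401 (mod 1223).
Check: 401² = 160801 ≡ 588 (mod 1223). The two roots are 401 and 822.

401, 822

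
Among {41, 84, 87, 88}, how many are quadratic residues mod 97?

(41/97) = -1 → non-residue.
(84/97) = -1 → non-residue.
(87/97) = -1 → non-residue.
(88/97) = +1 → QR.
Total quadratic residues among the 4: 1.

1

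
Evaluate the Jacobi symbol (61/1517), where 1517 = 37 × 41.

Reciprocity: 61 ≡ 1 and 1517 ≡ 1 (mod 4), so (61/1517) = +(1517/61).
Reduce top mod 61: now compute (53/61).
Reciprocity: 53 ≡ 1 and 61 ≡ 1 (mod 4), so (53/61) = +(61/53).
Reduce top mod 53: now compute (8/53).
Pull out 2^3: since 53 ≡ 5 (mod 8), (2/53) = -1, so (2/53)^3 = -1.
Reached (1/53) = 1. Collecting the sign flips along the way, the symbol is -1.

-1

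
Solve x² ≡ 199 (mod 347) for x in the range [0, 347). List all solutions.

Since 347 ≡ 3 (mod 4), a square root of 199 is 199^((347+1)/4) = 199^87 mod 347.
Repeated squaring: 199^2≡43, 199^4≡114, 199^8≡157, 199^16≡12, 199^32≡144, 199^64≡263 (mod 347).
199^87 = 199^(64+16+4+2+1) ≡ 244 (mod 347).
Check: 244² = 59536 ≡ 199 (mod 347). The two roots are 103 and 244.

103, 244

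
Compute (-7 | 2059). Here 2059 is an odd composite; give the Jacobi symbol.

First reduce: -7 ≡ 2052 (mod 2059).
Pull out 2^2: since 2059 ≡ 3 (mod 8), (2/2059) = -1, so (2/2059)^2 = +1.
Reciprocity: 513 ≡ 1 and 2059 ≡ 3 (mod 4), so (513/2059) = +(2059/513).
Reduce top mod 513: now compute (7/513).
Reciprocity: 7 ≡ 3 and 513 ≡ 1 (mod 4), so (7/513) = +(513/7).
Reduce top mod 7: now compute (2/7).
Pull out 2: since 7 ≡ 7 (mod 8), (2/7) = +1.
Reached (1/7) = 1. Collecting the sign flips along the way, the symbol is +1.

1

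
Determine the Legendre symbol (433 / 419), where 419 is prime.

-1

First reduce: 433 ≡ 14 (mod 419).
Pull out 2: since 419 ≡ 3 (mod 8), (2/419) = -1.
Reciprocity: 7 ≡ 3 and 419 ≡ 3 (mod 4), so (7/419) = −(419/7).
Reduce top mod 7: now compute (6/7).
Pull out 2: since 7 ≡ 7 (mod 8), (2/7) = +1.
Reciprocity: 3 ≡ 3 and 7 ≡ 3 (mod 4), so (3/7) = −(7/3).
Reduce top mod 3: now compute (1/3).
Reached (1/3) = 1. Collecting the sign flips along the way, the symbol is -1.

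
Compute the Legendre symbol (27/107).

1

Euler's criterion: (27/107) ≡ 27^53 (mod 107).
27^2 ≡ 87 (mod 107)
27^4 ≡ 79 (mod 107)
27^8 ≡ 35 (mod 107)
27^16 ≡ 48 (mod 107)
27^32 ≡ 57 (mod 107)
27^53 = 27^(32+16+4+1) ≡ 1 (mod 107).
Result is 1, so (27/107) = 1.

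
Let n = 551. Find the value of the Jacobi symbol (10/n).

Pull out 2: since 551 ≡ 7 (mod 8), (2/551) = +1.
Reciprocity: 5 ≡ 1 and 551 ≡ 3 (mod 4), so (5/551) = +(551/5).
Reduce top mod 5: now compute (1/5).
Reached (1/5) = 1. Collecting the sign flips along the way, the symbol is +1.

1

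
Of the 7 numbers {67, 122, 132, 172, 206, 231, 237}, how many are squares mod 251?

(67/251) = +1 → QR.
(122/251) = +1 → QR.
(132/251) = -1 → non-residue.
(172/251) = -1 → non-residue.
(206/251) = -1 → non-residue.
(231/251) = -1 → non-residue.
(237/251) = +1 → QR.
Total quadratic residues among the 7: 3.

3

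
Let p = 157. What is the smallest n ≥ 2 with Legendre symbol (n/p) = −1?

2

(2/157) = −1, so 2 is the smallest positive non-residue mod 157.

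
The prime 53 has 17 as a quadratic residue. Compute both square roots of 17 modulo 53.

53 ≡ 1 (mod 4), so we find a root by search.
Trying successive values, 21² = 441 ≡ 17 (mod 53). The other root is 53 − 21 = 32.

21, 32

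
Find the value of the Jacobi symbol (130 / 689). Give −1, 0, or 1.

0

Pull out 2: since 689 ≡ 1 (mod 8), (2/689) = +1.
Reciprocity: 65 ≡ 1 and 689 ≡ 1 (mod 4), so (65/689) = +(689/65).
Reduce top mod 65: now compute (39/65).
Reciprocity: 39 ≡ 3 and 65 ≡ 1 (mod 4), so (39/65) = +(65/39).
Reduce top mod 39: now compute (26/39).
Pull out 2: since 39 ≡ 7 (mod 8), (2/39) = +1.
Reciprocity: 13 ≡ 1 and 39 ≡ 3 (mod 4), so (13/39) = +(39/13).
Reduce top mod 13: now compute (0/13).
Top reduces to 0: gcd > 1, so the symbol is 0.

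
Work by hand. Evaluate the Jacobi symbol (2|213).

-1

Pull out 2: since 213 ≡ 5 (mod 8), (2/213) = -1.
Reached (1/213) = 1. Collecting the sign flips along the way, the symbol is -1.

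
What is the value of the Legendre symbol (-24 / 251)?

1

First reduce: -24 ≡ 227 (mod 251).
Reciprocity: 227 ≡ 3 and 251 ≡ 3 (mod 4), so (227/251) = −(251/227).
Reduce top mod 227: now compute (24/227).
Pull out 2^3: since 227 ≡ 3 (mod 8), (2/227) = -1, so (2/227)^3 = -1.
Reciprocity: 3 ≡ 3 and 227 ≡ 3 (mod 4), so (3/227) = −(227/3).
Reduce top mod 3: now compute (2/3).
Pull out 2: since 3 ≡ 3 (mod 8), (2/3) = -1.
Reached (1/3) = 1. Collecting the sign flips along the way, the symbol is +1.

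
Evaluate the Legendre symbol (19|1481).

-1

Reciprocity: 19 ≡ 3 and 1481 ≡ 1 (mod 4), so (19/1481) = +(1481/19).
Reduce top mod 19: now compute (18/19).
Pull out 2: since 19 ≡ 3 (mod 8), (2/19) = -1.
Reciprocity: 9 ≡ 1 and 19 ≡ 3 (mod 4), so (9/19) = +(19/9).
Reduce top mod 9: now compute (1/9).
Reached (1/9) = 1. Collecting the sign flips along the way, the symbol is -1.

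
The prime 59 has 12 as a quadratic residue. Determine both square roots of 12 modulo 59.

22, 37

Since 59 ≡ 3 (mod 4), a square root of 12 is 12^((59+1)/4) = 12^15 mod 59.
Repeated squaring: 12^2≡26, 12^4≡27, 12^8≡21 (mod 59).
12^15 = 12^(8+4+2+1) ≡ 22 (mod 59).
Check: 22² = 484 ≡ 12 (mod 59). The two roots are 22 and 37.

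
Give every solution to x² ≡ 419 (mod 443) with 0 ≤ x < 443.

94, 349

Since 443 ≡ 3 (mod 4), a square root of 419 is 419^((443+1)/4) = 419^111 mod 443.
Repeated squaring: 419^2≡133, 419^4≡412, 419^8≡75, 419^16≡309, 419^32≡236, 419^64≡321 (mod 443).
419^111 = 419^(64+32+8+4+2+1) ≡ 349 (mod 443).
Check: 349² = 121801 ≡ 419 (mod 443). The two roots are 94 and 349.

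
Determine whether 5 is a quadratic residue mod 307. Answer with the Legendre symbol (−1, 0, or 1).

Reciprocity: 5 ≡ 1 and 307 ≡ 3 (mod 4), so (5/307) = +(307/5).
Reduce top mod 5: now compute (2/5).
Pull out 2: since 5 ≡ 5 (mod 8), (2/5) = -1.
Reached (1/5) = 1. Collecting the sign flips along the way, the symbol is -1.

-1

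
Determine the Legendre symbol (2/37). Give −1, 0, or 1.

-1

Pull out 2: since 37 ≡ 5 (mod 8), (2/37) = -1.
Reached (1/37) = 1. Collecting the sign flips along the way, the symbol is -1.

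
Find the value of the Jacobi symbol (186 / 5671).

Pull out 2: since 5671 ≡ 7 (mod 8), (2/5671) = +1.
Reciprocity: 93 ≡ 1 and 5671 ≡ 3 (mod 4), so (93/5671) = +(5671/93).
Reduce top mod 93: now compute (91/93).
Reciprocity: 91 ≡ 3 and 93 ≡ 1 (mod 4), so (91/93) = +(93/91).
Reduce top mod 91: now compute (2/91).
Pull out 2: since 91 ≡ 3 (mod 8), (2/91) = -1.
Reached (1/91) = 1. Collecting the sign flips along the way, the symbol is -1.

-1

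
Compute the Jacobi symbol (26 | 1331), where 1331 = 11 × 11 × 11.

Pull out 2: since 1331 ≡ 3 (mod 8), (2/1331) = -1.
Reciprocity: 13 ≡ 1 and 1331 ≡ 3 (mod 4), so (13/1331) = +(1331/13).
Reduce top mod 13: now compute (5/13).
Reciprocity: 5 ≡ 1 and 13 ≡ 1 (mod 4), so (5/13) = +(13/5).
Reduce top mod 5: now compute (3/5).
Reciprocity: 3 ≡ 3 and 5 ≡ 1 (mod 4), so (3/5) = +(5/3).
Reduce top mod 3: now compute (2/3).
Pull out 2: since 3 ≡ 3 (mod 8), (2/3) = -1.
Reached (1/3) = 1. Collecting the sign flips along the way, the symbol is +1.

1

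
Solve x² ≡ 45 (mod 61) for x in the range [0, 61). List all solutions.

17, 44

61 ≡ 1 (mod 4), so we find a root by search.
Trying successive values, 17² = 289 ≡ 45 (mod 61). The other root is 61 − 17 = 44.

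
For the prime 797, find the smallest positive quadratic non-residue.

2

(2/797) = −1, so 2 is the smallest positive non-residue mod 797.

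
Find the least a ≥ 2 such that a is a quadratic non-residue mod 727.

(2/727) = +1, so 2 is a residue.
(3/727) = −1, so 3 is the smallest positive non-residue mod 727.

3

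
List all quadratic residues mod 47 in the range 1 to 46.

Square k = 1,…,23 (k and 47−k give the same square):
1²=1, 2²=4, 3²=9, 4²=16, 5²=25, 6²=36, 7²≡2, 8²≡17, 9²≡34, 10²≡6, 11²≡27, 12²≡3, 13²≡28, 14²≡8, 15²≡37, 16²≡21, 17²≡7, 18²≡42, 19²≡32, 20²≡24, 21²≡18, 22²≡14, 23²≡12 (mod 47).
So the quadratic residues mod 47 are {1, 2, 3, 4, 6, 7, 8, 9, 12, 14, 16, 17, 18, 21, 24, 25, 27, 28, 32, 34, 36, 37, 42}.

1 2 3 4 6 7 8 9 12 14 16 17 18 21 24 25 27 28 32 34 36 37 42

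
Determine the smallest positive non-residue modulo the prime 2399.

11

(2/2399) = +1, so 2 is a residue.
(3/2399) = +1, so 3 is a residue.
(4/2399) = +1, so 4 is a residue.
(5/2399) = +1, so 5 is a residue.
(6/2399) = +1, so 6 is a residue.
(7/2399) = +1, so 7 is a residue.
(8/2399) = +1, so 8 is a residue.
(9/2399) = +1, so 9 is a residue.
(10/2399) = +1, so 10 is a residue.
(11/2399) = −1, so 11 is the smallest positive non-residue mod 2399.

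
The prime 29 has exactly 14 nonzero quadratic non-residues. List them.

2, 3, 8, 10, 11, 12, 14, 15, 17, 18, 19, 21, 26, 27

Square k = 1,…,14 (k and 29−k give the same square):
1²=1, 2²=4, 3²=9, 4²=16, 5²=25, 6²≡7, 7²≡20, 8²≡6, 9²≡23, 10²≡13, 11²≡5, 12²≡28, 13²≡24, 14²≡22 (mod 29).
The residues are {1, 4, 5, 6, 7, 9, 13, 16, 20, 22, 23, 24, 25, 28}; the non-residues are the remaining 14 nonzero classes.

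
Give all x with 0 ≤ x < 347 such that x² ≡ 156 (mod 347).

Since 347 ≡ 3 (mod 4), a square root of 156 is 156^((347+1)/4) = 156^87 mod 347.
Repeated squaring: 156^2≡46, 156^4≡34, 156^8≡115, 156^16≡39, 156^32≡133, 156^64≡339 (mod 347).
156^87 = 156^(64+16+4+2+1) ≡ 117 (mod 347).
Check: 117² = 13689 ≡ 156 (mod 347). The two roots are 117 and 230.

117, 230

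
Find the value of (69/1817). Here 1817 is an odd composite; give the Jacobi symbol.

Reciprocity: 69 ≡ 1 and 1817 ≡ 1 (mod 4), so (69/1817) = +(1817/69).
Reduce top mod 69: now compute (23/69).
Reciprocity: 23 ≡ 3 and 69 ≡ 1 (mod 4), so (23/69) = +(69/23).
Reduce top mod 23: now compute (0/23).
Top reduces to 0: gcd > 1, so the symbol is 0.

0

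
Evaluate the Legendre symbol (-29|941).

Euler's criterion: (-29/941) ≡ 912^470 (mod 941).
912^2 ≡ 841 (mod 941)
912^4 ≡ 590 (mod 941)
912^8 ≡ 871 (mod 941)
912^16 ≡ 195 (mod 941)
912^32 ≡ 385 (mod 941)
912^64 ≡ 488 (mod 941)
912^128 ≡ 71 (mod 941)
912^256 ≡ 336 (mod 941)
912^470 = 912^(256+128+64+16+4+2) ≡ 1 (mod 941).
Result is 1, so (-29/941) = 1.

1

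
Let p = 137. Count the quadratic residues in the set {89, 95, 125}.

(89/137) = -1 → non-residue.
(95/137) = -1 → non-residue.
(125/137) = -1 → non-residue.
Total quadratic residues among the 3: 0.

0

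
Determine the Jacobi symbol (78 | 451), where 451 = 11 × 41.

1

Pull out 2: since 451 ≡ 3 (mod 8), (2/451) = -1.
Reciprocity: 39 ≡ 3 and 451 ≡ 3 (mod 4), so (39/451) = −(451/39).
Reduce top mod 39: now compute (22/39).
Pull out 2: since 39 ≡ 7 (mod 8), (2/39) = +1.
Reciprocity: 11 ≡ 3 and 39 ≡ 3 (mod 4), so (11/39) = −(39/11).
Reduce top mod 11: now compute (6/11).
Pull out 2: since 11 ≡ 3 (mod 8), (2/11) = -1.
Reciprocity: 3 ≡ 3 and 11 ≡ 3 (mod 4), so (3/11) = −(11/3).
Reduce top mod 3: now compute (2/3).
Pull out 2: since 3 ≡ 3 (mod 8), (2/3) = -1.
Reached (1/3) = 1. Collecting the sign flips along the way, the symbol is +1.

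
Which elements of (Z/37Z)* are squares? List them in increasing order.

1,3,4,7,9,10,11,12,16,21,25,26,27,28,30,33,34,36

Square k = 1,…,18 (k and 37−k give the same square):
1²=1, 2²=4, 3²=9, 4²=16, 5²=25, 6²=36, 7²≡12, 8²≡27, 9²≡7, 10²≡26, 11²≡10, 12²≡33, 13²≡21, 14²≡11, 15²≡3, 16²≡34, 17²≡30, 18²≡28 (mod 37).
So the quadratic residues mod 37 are {1, 3, 4, 7, 9, 10, 11, 12, 16, 21, 25, 26, 27, 28, 30, 33, 34, 36}.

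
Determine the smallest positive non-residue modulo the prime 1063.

(2/1063) = +1, so 2 is a residue.
(3/1063) = −1, so 3 is the smallest positive non-residue mod 1063.

3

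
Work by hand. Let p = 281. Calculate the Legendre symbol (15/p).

Euler's criterion: (15/281) ≡ 15^140 (mod 281).
15^2 ≡ 225 (mod 281)
15^4 ≡ 45 (mod 281)
15^8 ≡ 58 (mod 281)
15^16 ≡ 273 (mod 281)
15^32 ≡ 64 (mod 281)
15^64 ≡ 162 (mod 281)
15^128 ≡ 111 (mod 281)
15^140 = 15^(128+8+4) ≡ 280 (mod 281).
Result is 280 ≡ −1, so (15/281) = −1.

-1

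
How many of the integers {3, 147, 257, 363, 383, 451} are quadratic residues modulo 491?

(3/491) = +1 → QR.
(147/491) = +1 → QR.
(257/491) = +1 → QR.
(363/491) = +1 → QR.
(383/491) = -1 → non-residue.
(451/491) = +1 → QR.
Total quadratic residues among the 6: 5.

5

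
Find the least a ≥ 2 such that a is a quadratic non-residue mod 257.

3

(2/257) = +1, so 2 is a residue.
(3/257) = −1, so 3 is the smallest positive non-residue mod 257.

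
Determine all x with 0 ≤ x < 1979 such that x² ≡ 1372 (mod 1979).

Since 1979 ≡ 3 (mod 4), a square root of 1372 is 1372^((1979+1)/4) = 1372^495 mod 1979.
Repeated squaring: 1372^2≡355, 1372^4≡1348, 1372^8≡382, 1372^16≡1457, 1372^32≡1361, 1372^64≡1956, 1372^128≡529, 1372^256≡802 (mod 1979).
1372^495 = 1372^(256+128+64+32+8+4+2+1) ≡ 1526 (mod 1979).
Check: 1526² = 2328676 ≡ 1372 (mod 1979). The two roots are 453 and 1526.

453, 1526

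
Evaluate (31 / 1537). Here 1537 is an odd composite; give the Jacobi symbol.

Reciprocity: 31 ≡ 3 and 1537 ≡ 1 (mod 4), so (31/1537) = +(1537/31).
Reduce top mod 31: now compute (18/31).
Pull out 2: since 31 ≡ 7 (mod 8), (2/31) = +1.
Reciprocity: 9 ≡ 1 and 31 ≡ 3 (mod 4), so (9/31) = +(31/9).
Reduce top mod 9: now compute (4/9).
Pull out 2^2: since 9 ≡ 1 (mod 8), (2/9) = +1, so (2/9)^2 = +1.
Reached (1/9) = 1. Collecting the sign flips along the way, the symbol is +1.

1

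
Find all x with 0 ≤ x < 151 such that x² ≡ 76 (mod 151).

Since 151 ≡ 3 (mod 4), a square root of 76 is 76^((151+1)/4) = 76^38 mod 151.
Repeated squaring: 76^2≡38, 76^4≡85, 76^8≡128, 76^16≡76, 76^32≡38 (mod 151).
76^38 = 76^(32+4+2) ≡ 128 (mod 151).
Check: 128² = 16384 ≡ 76 (mod 151). The two roots are 23 and 128.

23, 128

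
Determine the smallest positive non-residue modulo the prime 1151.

(2/1151) = +1, so 2 is a residue.
(3/1151) = +1, so 3 is a residue.
(4/1151) = +1, so 4 is a residue.
(5/1151) = +1, so 5 is a residue.
(6/1151) = +1, so 6 is a residue.
(7/1151) = +1, so 7 is a residue.
(8/1151) = +1, so 8 is a residue.
(9/1151) = +1, so 9 is a residue.
(10/1151) = +1, so 10 is a residue.
(11/1151) = +1, so 11 is a residue.
(12/1151) = +1, so 12 is a residue.
(13/1151) = −1, so 13 is the smallest positive non-residue mod 1151.

13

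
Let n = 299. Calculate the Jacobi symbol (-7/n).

-1

First reduce: -7 ≡ 292 (mod 299).
Pull out 2^2: since 299 ≡ 3 (mod 8), (2/299) = -1, so (2/299)^2 = +1.
Reciprocity: 73 ≡ 1 and 299 ≡ 3 (mod 4), so (73/299) = +(299/73).
Reduce top mod 73: now compute (7/73).
Reciprocity: 7 ≡ 3 and 73 ≡ 1 (mod 4), so (7/73) = +(73/7).
Reduce top mod 7: now compute (3/7).
Reciprocity: 3 ≡ 3 and 7 ≡ 3 (mod 4), so (3/7) = −(7/3).
Reduce top mod 3: now compute (1/3).
Reached (1/3) = 1. Collecting the sign flips along the way, the symbol is -1.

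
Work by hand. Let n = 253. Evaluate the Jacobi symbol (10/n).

Pull out 2: since 253 ≡ 5 (mod 8), (2/253) = -1.
Reciprocity: 5 ≡ 1 and 253 ≡ 1 (mod 4), so (5/253) = +(253/5).
Reduce top mod 5: now compute (3/5).
Reciprocity: 3 ≡ 3 and 5 ≡ 1 (mod 4), so (3/5) = +(5/3).
Reduce top mod 3: now compute (2/3).
Pull out 2: since 3 ≡ 3 (mod 8), (2/3) = -1.
Reached (1/3) = 1. Collecting the sign flips along the way, the symbol is +1.

1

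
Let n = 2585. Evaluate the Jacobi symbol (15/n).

Reciprocity: 15 ≡ 3 and 2585 ≡ 1 (mod 4), so (15/2585) = +(2585/15).
Reduce top mod 15: now compute (5/15).
Reciprocity: 5 ≡ 1 and 15 ≡ 3 (mod 4), so (5/15) = +(15/5).
Reduce top mod 5: now compute (0/5).
Top reduces to 0: gcd > 1, so the symbol is 0.

0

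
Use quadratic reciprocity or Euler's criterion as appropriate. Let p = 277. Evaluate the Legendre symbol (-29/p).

Euler's criterion: (-29/277) ≡ 248^138 (mod 277).
248^2 ≡ 10 (mod 277)
248^4 ≡ 100 (mod 277)
248^8 ≡ 28 (mod 277)
248^16 ≡ 230 (mod 277)
248^32 ≡ 270 (mod 277)
248^64 ≡ 49 (mod 277)
248^128 ≡ 185 (mod 277)
248^138 = 248^(128+8+2) ≡ 1 (mod 277).
Result is 1, so (-29/277) = 1.

1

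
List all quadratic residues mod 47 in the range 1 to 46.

1,2,3,4,6,7,8,9,12,14,16,17,18,21,24,25,27,28,32,34,36,37,42

Square k = 1,…,23 (k and 47−k give the same square):
1²=1, 2²=4, 3²=9, 4²=16, 5²=25, 6²=36, 7²≡2, 8²≡17, 9²≡34, 10²≡6, 11²≡27, 12²≡3, 13²≡28, 14²≡8, 15²≡37, 16²≡21, 17²≡7, 18²≡42, 19²≡32, 20²≡24, 21²≡18, 22²≡14, 23²≡12 (mod 47).
So the quadratic residues mod 47 are {1, 2, 3, 4, 6, 7, 8, 9, 12, 14, 16, 17, 18, 21, 24, 25, 27, 28, 32, 34, 36, 37, 42}.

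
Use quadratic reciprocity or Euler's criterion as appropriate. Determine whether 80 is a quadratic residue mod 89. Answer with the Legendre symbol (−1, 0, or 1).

1

Euler's criterion: (80/89) ≡ 80^44 (mod 89).
80^2 ≡ 81 (mod 89)
80^4 ≡ 64 (mod 89)
80^8 ≡ 2 (mod 89)
80^16 ≡ 4 (mod 89)
80^32 ≡ 16 (mod 89)
80^44 = 80^(32+8+4) ≡ 1 (mod 89).
Result is 1, so (80/89) = 1.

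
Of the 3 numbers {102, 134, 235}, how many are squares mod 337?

(102/337) = -1 → non-residue.
(134/337) = -1 → non-residue.
(235/337) = -1 → non-residue.
Total quadratic residues among the 3: 0.

0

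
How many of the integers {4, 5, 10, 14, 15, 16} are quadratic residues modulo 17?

3

(4/17) = +1 → QR.
(5/17) = -1 → non-residue.
(10/17) = -1 → non-residue.
(14/17) = -1 → non-residue.
(15/17) = +1 → QR.
(16/17) = +1 → QR.
Total quadratic residues among the 6: 3.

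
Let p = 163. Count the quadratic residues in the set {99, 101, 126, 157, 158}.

(99/163) = -1 → non-residue.
(101/163) = -1 → non-residue.
(126/163) = +1 → QR.
(157/163) = -1 → non-residue.
(158/163) = +1 → QR.
Total quadratic residues among the 5: 2.

2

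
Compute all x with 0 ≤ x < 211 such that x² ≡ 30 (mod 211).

36, 175

Since 211 ≡ 3 (mod 4), a square root of 30 is 30^((211+1)/4) = 30^53 mod 211.
Repeated squaring: 30^2≡56, 30^4≡182, 30^8≡208, 30^16≡9, 30^32≡81 (mod 211).
30^53 = 30^(32+16+4+1) ≡ 36 (mod 211).
Check: 36² = 1296 ≡ 30 (mod 211). The two roots are 36 and 175.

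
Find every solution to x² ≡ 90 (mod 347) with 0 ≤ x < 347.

28, 319

Since 347 ≡ 3 (mod 4), a square root of 90 is 90^((347+1)/4) = 90^87 mod 347.
Repeated squaring: 90^2≡119, 90^4≡281, 90^8≡192, 90^16≡82, 90^32≡131, 90^64≡158 (mod 347).
90^87 = 90^(64+16+4+2+1) ≡ 319 (mod 347).
Check: 319² = 101761 ≡ 90 (mod 347). The two roots are 28 and 319.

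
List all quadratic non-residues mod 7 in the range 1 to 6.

3 5 6

Square k = 1,…,3 (k and 7−k give the same square):
1²=1, 2²=4, 3²≡2 (mod 7).
The residues are {1, 2, 4}; the non-residues are the remaining 3 nonzero classes.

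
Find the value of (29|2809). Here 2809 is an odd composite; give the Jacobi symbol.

1

Reciprocity: 29 ≡ 1 and 2809 ≡ 1 (mod 4), so (29/2809) = +(2809/29).
Reduce top mod 29: now compute (25/29).
Reciprocity: 25 ≡ 1 and 29 ≡ 1 (mod 4), so (25/29) = +(29/25).
Reduce top mod 25: now compute (4/25).
Pull out 2^2: since 25 ≡ 1 (mod 8), (2/25) = +1, so (2/25)^2 = +1.
Reached (1/25) = 1. Collecting the sign flips along the way, the symbol is +1.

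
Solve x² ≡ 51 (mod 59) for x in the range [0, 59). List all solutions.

13, 46

Since 59 ≡ 3 (mod 4), a square root of 51 is 51^((59+1)/4) = 51^15 mod 59.
Repeated squaring: 51^2≡5, 51^4≡25, 51^8≡35 (mod 59).
51^15 = 51^(8+4+2+1) ≡ 46 (mod 59).
Check: 46² = 2116 ≡ 51 (mod 59). The two roots are 13 and 46.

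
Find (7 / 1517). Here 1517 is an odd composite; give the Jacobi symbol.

Reciprocity: 7 ≡ 3 and 1517 ≡ 1 (mod 4), so (7/1517) = +(1517/7).
Reduce top mod 7: now compute (5/7).
Reciprocity: 5 ≡ 1 and 7 ≡ 3 (mod 4), so (5/7) = +(7/5).
Reduce top mod 5: now compute (2/5).
Pull out 2: since 5 ≡ 5 (mod 8), (2/5) = -1.
Reached (1/5) = 1. Collecting the sign flips along the way, the symbol is -1.

-1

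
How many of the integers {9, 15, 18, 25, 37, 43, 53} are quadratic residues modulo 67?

4

(9/67) = +1 → QR.
(15/67) = +1 → QR.
(18/67) = -1 → non-residue.
(25/67) = +1 → QR.
(37/67) = +1 → QR.
(43/67) = -1 → non-residue.
(53/67) = -1 → non-residue.
Total quadratic residues among the 7: 4.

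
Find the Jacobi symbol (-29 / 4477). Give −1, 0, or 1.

First reduce: -29 ≡ 4448 (mod 4477).
Pull out 2^5: since 4477 ≡ 5 (mod 8), (2/4477) = -1, so (2/4477)^5 = -1.
Reciprocity: 139 ≡ 3 and 4477 ≡ 1 (mod 4), so (139/4477) = +(4477/139).
Reduce top mod 139: now compute (29/139).
Reciprocity: 29 ≡ 1 and 139 ≡ 3 (mod 4), so (29/139) = +(139/29).
Reduce top mod 29: now compute (23/29).
Reciprocity: 23 ≡ 3 and 29 ≡ 1 (mod 4), so (23/29) = +(29/23).
Reduce top mod 23: now compute (6/23).
Pull out 2: since 23 ≡ 7 (mod 8), (2/23) = +1.
Reciprocity: 3 ≡ 3 and 23 ≡ 3 (mod 4), so (3/23) = −(23/3).
Reduce top mod 3: now compute (2/3).
Pull out 2: since 3 ≡ 3 (mod 8), (2/3) = -1.
Reached (1/3) = 1. Collecting the sign flips along the way, the symbol is -1.

-1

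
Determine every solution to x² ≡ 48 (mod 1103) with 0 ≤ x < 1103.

188, 915

Since 1103 ≡ 3 (mod 4), a square root of 48 is 48^((1103+1)/4) = 48^276 mod 1103.
Repeated squaring: 48^2≡98, 48^4≡780, 48^8≡647, 48^16≡572, 48^32≡696, 48^64≡199, 48^128≡996, 48^256≡419 (mod 1103).
48^276 = 48^(256+16+4) ≡ 188 (mod 1103).
Check: 188² = 35344 ≡ 48 (mod 1103). The two roots are 188 and 915.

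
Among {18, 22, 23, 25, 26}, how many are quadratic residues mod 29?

3

(18/29) = -1 → non-residue.
(22/29) = +1 → QR.
(23/29) = +1 → QR.
(25/29) = +1 → QR.
(26/29) = -1 → non-residue.
Total quadratic residues among the 5: 3.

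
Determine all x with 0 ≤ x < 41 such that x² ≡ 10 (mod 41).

16, 25

41 ≡ 1 (mod 4), so we find a root by search.
Trying successive values, 16² = 256 ≡ 10 (mod 41). The other root is 41 − 16 = 25.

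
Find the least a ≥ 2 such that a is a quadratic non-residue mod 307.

2

(2/307) = −1, so 2 is the smallest positive non-residue mod 307.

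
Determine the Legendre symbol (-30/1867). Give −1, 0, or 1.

First reduce: -30 ≡ 1837 (mod 1867).
Reciprocity: 1837 ≡ 1 and 1867 ≡ 3 (mod 4), so (1837/1867) = +(1867/1837).
Reduce top mod 1837: now compute (30/1837).
Pull out 2: since 1837 ≡ 5 (mod 8), (2/1837) = -1.
Reciprocity: 15 ≡ 3 and 1837 ≡ 1 (mod 4), so (15/1837) = +(1837/15).
Reduce top mod 15: now compute (7/15).
Reciprocity: 7 ≡ 3 and 15 ≡ 3 (mod 4), so (7/15) = −(15/7).
Reduce top mod 7: now compute (1/7).
Reached (1/7) = 1. Collecting the sign flips along the way, the symbol is +1.

1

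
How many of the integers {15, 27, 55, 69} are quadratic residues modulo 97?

(15/97) = -1 → non-residue.
(27/97) = +1 → QR.
(55/97) = -1 → non-residue.
(69/97) = -1 → non-residue.
Total quadratic residues among the 4: 1.

1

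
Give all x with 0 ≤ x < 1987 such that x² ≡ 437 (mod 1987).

Since 1987 ≡ 3 (mod 4), a square root of 437 is 437^((1987+1)/4) = 437^497 mod 1987.
Repeated squaring: 437^2≡217, 437^4≡1388, 437^8≡1141, 437^16≡396, 437^32≡1830, 437^64≡805, 437^128≡263, 437^256≡1611 (mod 1987).
437^497 = 437^(256+128+64+32+16+1) ≡ 626 (mod 1987).
Check: 626² = 391876 ≡ 437 (mod 1987). The two roots are 626 and 1361.

626, 1361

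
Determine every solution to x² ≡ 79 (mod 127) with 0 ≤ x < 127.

Since 127 ≡ 3 (mod 4), a square root of 79 is 79^((127+1)/4) = 79^32 mod 127.
Repeated squaring: 79^2≡18, 79^4≡70, 79^8≡74, 79^16≡15, 79^32≡98 (mod 127).
79^32 = 79^(32) ≡ 98 (mod 127).
Check: 98² = 9604 ≡ 79 (mod 127). The two roots are 29 and 98.

29, 98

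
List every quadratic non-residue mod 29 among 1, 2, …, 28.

2,3,8,10,11,12,14,15,17,18,19,21,26,27

Square k = 1,…,14 (k and 29−k give the same square):
1²=1, 2²=4, 3²=9, 4²=16, 5²=25, 6²≡7, 7²≡20, 8²≡6, 9²≡23, 10²≡13, 11²≡5, 12²≡28, 13²≡24, 14²≡22 (mod 29).
The residues are {1, 4, 5, 6, 7, 9, 13, 16, 20, 22, 23, 24, 25, 28}; the non-residues are the remaining 14 nonzero classes.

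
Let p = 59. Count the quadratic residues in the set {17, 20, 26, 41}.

4

(17/59) = +1 → QR.
(20/59) = +1 → QR.
(26/59) = +1 → QR.
(41/59) = +1 → QR.
Total quadratic residues among the 4: 4.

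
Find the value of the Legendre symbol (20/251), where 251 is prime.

Pull out 2^2: since 251 ≡ 3 (mod 8), (2/251) = -1, so (2/251)^2 = +1.
Reciprocity: 5 ≡ 1 and 251 ≡ 3 (mod 4), so (5/251) = +(251/5).
Reduce top mod 5: now compute (1/5).
Reached (1/5) = 1. Collecting the sign flips along the way, the symbol is +1.

1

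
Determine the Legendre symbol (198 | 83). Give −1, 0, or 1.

First reduce: 198 ≡ 32 (mod 83).
Pull out 2^5: since 83 ≡ 3 (mod 8), (2/83) = -1, so (2/83)^5 = -1.
Reached (1/83) = 1. Collecting the sign flips along the way, the symbol is -1.

-1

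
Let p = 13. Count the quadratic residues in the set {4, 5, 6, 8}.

1

(4/13) = +1 → QR.
(5/13) = -1 → non-residue.
(6/13) = -1 → non-residue.
(8/13) = -1 → non-residue.
Total quadratic residues among the 4: 1.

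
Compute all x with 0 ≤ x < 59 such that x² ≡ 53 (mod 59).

Since 59 ≡ 3 (mod 4), a square root of 53 is 53^((59+1)/4) = 53^15 mod 59.
Repeated squaring: 53^2≡36, 53^4≡57, 53^8≡4 (mod 59).
53^15 = 53^(8+4+2+1) ≡ 17 (mod 59).
Check: 17² = 289 ≡ 53 (mod 59). The two roots are 17 and 42.

17, 42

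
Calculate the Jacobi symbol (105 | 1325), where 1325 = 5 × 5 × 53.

Reciprocity: 105 ≡ 1 and 1325 ≡ 1 (mod 4), so (105/1325) = +(1325/105).
Reduce top mod 105: now compute (65/105).
Reciprocity: 65 ≡ 1 and 105 ≡ 1 (mod 4), so (65/105) = +(105/65).
Reduce top mod 65: now compute (40/65).
Pull out 2^3: since 65 ≡ 1 (mod 8), (2/65) = +1, so (2/65)^3 = +1.
Reciprocity: 5 ≡ 1 and 65 ≡ 1 (mod 4), so (5/65) = +(65/5).
Reduce top mod 5: now compute (0/5).
Top reduces to 0: gcd > 1, so the symbol is 0.

0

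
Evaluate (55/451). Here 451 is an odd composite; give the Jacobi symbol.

0

Reciprocity: 55 ≡ 3 and 451 ≡ 3 (mod 4), so (55/451) = −(451/55).
Reduce top mod 55: now compute (11/55).
Reciprocity: 11 ≡ 3 and 55 ≡ 3 (mod 4), so (11/55) = −(55/11).
Reduce top mod 11: now compute (0/11).
Top reduces to 0: gcd > 1, so the symbol is 0.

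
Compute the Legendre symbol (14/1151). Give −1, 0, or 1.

1

Pull out 2: since 1151 ≡ 7 (mod 8), (2/1151) = +1.
Reciprocity: 7 ≡ 3 and 1151 ≡ 3 (mod 4), so (7/1151) = −(1151/7).
Reduce top mod 7: now compute (3/7).
Reciprocity: 3 ≡ 3 and 7 ≡ 3 (mod 4), so (3/7) = −(7/3).
Reduce top mod 3: now compute (1/3).
Reached (1/3) = 1. Collecting the sign flips along the way, the symbol is +1.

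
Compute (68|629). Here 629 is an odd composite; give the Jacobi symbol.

0

Pull out 2^2: since 629 ≡ 5 (mod 8), (2/629) = -1, so (2/629)^2 = +1.
Reciprocity: 17 ≡ 1 and 629 ≡ 1 (mod 4), so (17/629) = +(629/17).
Reduce top mod 17: now compute (0/17).
Top reduces to 0: gcd > 1, so the symbol is 0.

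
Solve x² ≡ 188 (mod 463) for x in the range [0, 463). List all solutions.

223, 240

Since 463 ≡ 3 (mod 4), a square root of 188 is 188^((463+1)/4) = 188^116 mod 463.
Repeated squaring: 188^2≡156, 188^4≡260, 188^8≡2, 188^16≡4, 188^32≡16, 188^64≡256 (mod 463).
188^116 = 188^(64+32+16+4) ≡ 240 (mod 463).
Check: 240² = 57600 ≡ 188 (mod 463). The two roots are 223 and 240.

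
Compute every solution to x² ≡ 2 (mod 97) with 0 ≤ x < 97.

14, 83

97 ≡ 1 (mod 4), so we find a root by search.
Trying successive values, 14² = 196 ≡ 2 (mod 97). The other root is 97 − 14 = 83.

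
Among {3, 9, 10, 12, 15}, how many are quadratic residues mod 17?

(3/17) = -1 → non-residue.
(9/17) = +1 → QR.
(10/17) = -1 → non-residue.
(12/17) = -1 → non-residue.
(15/17) = +1 → QR.
Total quadratic residues among the 5: 2.

2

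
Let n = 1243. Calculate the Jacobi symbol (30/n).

Pull out 2: since 1243 ≡ 3 (mod 8), (2/1243) = -1.
Reciprocity: 15 ≡ 3 and 1243 ≡ 3 (mod 4), so (15/1243) = −(1243/15).
Reduce top mod 15: now compute (13/15).
Reciprocity: 13 ≡ 1 and 15 ≡ 3 (mod 4), so (13/15) = +(15/13).
Reduce top mod 13: now compute (2/13).
Pull out 2: since 13 ≡ 5 (mod 8), (2/13) = -1.
Reached (1/13) = 1. Collecting the sign flips along the way, the symbol is -1.

-1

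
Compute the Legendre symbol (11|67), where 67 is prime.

-1

Reciprocity: 11 ≡ 3 and 67 ≡ 3 (mod 4), so (11/67) = −(67/11).
Reduce top mod 11: now compute (1/11).
Reached (1/11) = 1. Collecting the sign flips along the way, the symbol is -1.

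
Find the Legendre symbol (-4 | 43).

-1

First reduce: -4 ≡ 39 (mod 43).
Reciprocity: 39 ≡ 3 and 43 ≡ 3 (mod 4), so (39/43) = −(43/39).
Reduce top mod 39: now compute (4/39).
Pull out 2^2: since 39 ≡ 7 (mod 8), (2/39) = +1, so (2/39)^2 = +1.
Reached (1/39) = 1. Collecting the sign flips along the way, the symbol is -1.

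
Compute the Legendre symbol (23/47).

-1

Euler's criterion: (23/47) ≡ 23^23 (mod 47).
23^2 ≡ 12 (mod 47)
23^4 ≡ 3 (mod 47)
23^8 ≡ 9 (mod 47)
23^16 ≡ 34 (mod 47)
23^23 = 23^(16+4+2+1) ≡ 46 (mod 47).
Result is 46 ≡ −1, so (23/47) = −1.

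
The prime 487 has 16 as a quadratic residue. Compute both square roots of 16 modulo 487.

Since 487 ≡ 3 (mod 4), a square root of 16 is 16^((487+1)/4) = 16^122 mod 487.
Repeated squaring: 16^2≡256, 16^4≡278, 16^8≡338, 16^16≡286, 16^32≡467, 16^64≡400 (mod 487).
16^122 = 16^(64+32+16+8+2) ≡ 4 (mod 487).
Check: 4² = 16 ≡ 16 (mod 487). The two roots are 4 and 483.

4, 483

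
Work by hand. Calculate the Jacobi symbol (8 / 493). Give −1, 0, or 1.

-1

Pull out 2^3: since 493 ≡ 5 (mod 8), (2/493) = -1, so (2/493)^3 = -1.
Reached (1/493) = 1. Collecting the sign flips along the way, the symbol is -1.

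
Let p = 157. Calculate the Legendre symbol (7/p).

Euler's criterion: (7/157) ≡ 7^78 (mod 157).
7^2 ≡ 49 (mod 157)
7^4 ≡ 46 (mod 157)
7^8 ≡ 75 (mod 157)
7^16 ≡ 130 (mod 157)
7^32 ≡ 101 (mod 157)
7^64 ≡ 153 (mod 157)
7^78 = 7^(64+8+4+2) ≡ 156 (mod 157).
Result is 156 ≡ −1, so (7/157) = −1.

-1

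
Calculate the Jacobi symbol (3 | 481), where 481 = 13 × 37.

Reciprocity: 3 ≡ 3 and 481 ≡ 1 (mod 4), so (3/481) = +(481/3).
Reduce top mod 3: now compute (1/3).
Reached (1/3) = 1. Collecting the sign flips along the way, the symbol is +1.

1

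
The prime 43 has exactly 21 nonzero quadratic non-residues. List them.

Square k = 1,…,21 (k and 43−k give the same square):
1²=1, 2²=4, 3²=9, 4²=16, 5²=25, 6²=36, 7²≡6, 8²≡21, 9²≡38, 10²≡14, 11²≡35, 12²≡15, 13²≡40, 14²≡24, 15²≡10, 16²≡41, 17²≡31, 18²≡23, 19²≡17, 20²≡13, 21²≡11 (mod 43).
The residues are {1, 4, 6, 9, 10, 11, 13, 14, 15, 16, 17, 21, 23, 24, 25, 31, 35, 36, 38, 40, 41}; the non-residues are the remaining 21 nonzero classes.

2,3,5,7,8,12,18,19,20,22,26,27,28,29,30,32,33,34,37,39,42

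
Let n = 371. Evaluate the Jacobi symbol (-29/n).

-1

First reduce: -29 ≡ 342 (mod 371).
Pull out 2: since 371 ≡ 3 (mod 8), (2/371) = -1.
Reciprocity: 171 ≡ 3 and 371 ≡ 3 (mod 4), so (171/371) = −(371/171).
Reduce top mod 171: now compute (29/171).
Reciprocity: 29 ≡ 1 and 171 ≡ 3 (mod 4), so (29/171) = +(171/29).
Reduce top mod 29: now compute (26/29).
Pull out 2: since 29 ≡ 5 (mod 8), (2/29) = -1.
Reciprocity: 13 ≡ 1 and 29 ≡ 1 (mod 4), so (13/29) = +(29/13).
Reduce top mod 13: now compute (3/13).
Reciprocity: 3 ≡ 3 and 13 ≡ 1 (mod 4), so (3/13) = +(13/3).
Reduce top mod 3: now compute (1/3).
Reached (1/3) = 1. Collecting the sign flips along the way, the symbol is -1.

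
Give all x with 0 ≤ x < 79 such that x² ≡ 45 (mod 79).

Since 79 ≡ 3 (mod 4), a square root of 45 is 45^((79+1)/4) = 45^20 mod 79.
Repeated squaring: 45^2≡50, 45^4≡51, 45^8≡73, 45^16≡36 (mod 79).
45^20 = 45^(16+4) ≡ 19 (mod 79).
Check: 19² = 361 ≡ 45 (mod 79). The two roots are 19 and 60.

19, 60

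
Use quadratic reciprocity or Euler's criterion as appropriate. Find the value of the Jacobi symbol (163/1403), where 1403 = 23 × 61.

Reciprocity: 163 ≡ 3 and 1403 ≡ 3 (mod 4), so (163/1403) = −(1403/163).
Reduce top mod 163: now compute (99/163).
Reciprocity: 99 ≡ 3 and 163 ≡ 3 (mod 4), so (99/163) = −(163/99).
Reduce top mod 99: now compute (64/99).
Pull out 2^6: since 99 ≡ 3 (mod 8), (2/99) = -1, so (2/99)^6 = +1.
Reached (1/99) = 1. Collecting the sign flips along the way, the symbol is +1.

1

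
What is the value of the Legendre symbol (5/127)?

Reciprocity: 5 ≡ 1 and 127 ≡ 3 (mod 4), so (5/127) = +(127/5).
Reduce top mod 5: now compute (2/5).
Pull out 2: since 5 ≡ 5 (mod 8), (2/5) = -1.
Reached (1/5) = 1. Collecting the sign flips along the way, the symbol is -1.

-1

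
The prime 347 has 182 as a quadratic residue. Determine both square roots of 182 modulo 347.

23, 324

Since 347 ≡ 3 (mod 4), a square root of 182 is 182^((347+1)/4) = 182^87 mod 347.
Repeated squaring: 182^2≡159, 182^4≡297, 182^8≡71, 182^16≡183, 182^32≡177, 182^64≡99 (mod 347).
182^87 = 182^(64+16+4+2+1) ≡ 324 (mod 347).
Check: 324² = 104976 ≡ 182 (mod 347). The two roots are 23 and 324.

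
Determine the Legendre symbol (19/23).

Reciprocity: 19 ≡ 3 and 23 ≡ 3 (mod 4), so (19/23) = −(23/19).
Reduce top mod 19: now compute (4/19).
Pull out 2^2: since 19 ≡ 3 (mod 8), (2/19) = -1, so (2/19)^2 = +1.
Reached (1/19) = 1. Collecting the sign flips along the way, the symbol is -1.

-1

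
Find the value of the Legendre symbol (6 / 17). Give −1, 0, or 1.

Pull out 2: since 17 ≡ 1 (mod 8), (2/17) = +1.
Reciprocity: 3 ≡ 3 and 17 ≡ 1 (mod 4), so (3/17) = +(17/3).
Reduce top mod 3: now compute (2/3).
Pull out 2: since 3 ≡ 3 (mod 8), (2/3) = -1.
Reached (1/3) = 1. Collecting the sign flips along the way, the symbol is -1.

-1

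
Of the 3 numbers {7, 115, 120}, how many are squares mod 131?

1

(7/131) = +1 → QR.
(115/131) = -1 → non-residue.
(120/131) = -1 → non-residue.
Total quadratic residues among the 3: 1.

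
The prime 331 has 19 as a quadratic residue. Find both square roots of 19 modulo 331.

Since 331 ≡ 3 (mod 4), a square root of 19 is 19^((331+1)/4) = 19^83 mod 331.
Repeated squaring: 19^2≡30, 19^4≡238, 19^8≡43, 19^16≡194, 19^32≡233, 19^64≡5 (mod 331).
19^83 = 19^(64+16+2+1) ≡ 130 (mod 331).
Check: 130² = 16900 ≡ 19 (mod 331). The two roots are 130 and 201.

130, 201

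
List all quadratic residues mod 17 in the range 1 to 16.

Square k = 1,…,8 (k and 17−k give the same square):
1²=1, 2²=4, 3²=9, 4²=16, 5²≡8, 6²≡2, 7²≡15, 8²≡13 (mod 17).
So the quadratic residues mod 17 are {1, 2, 4, 8, 9, 13, 15, 16}.

1,2,4,8,9,13,15,16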